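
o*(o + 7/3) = o^2 + 7*o/3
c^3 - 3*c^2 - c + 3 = (c - 3)*(c - 1)*(c + 1)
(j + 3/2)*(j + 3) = j^2 + 9*j/2 + 9/2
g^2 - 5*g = g*(g - 5)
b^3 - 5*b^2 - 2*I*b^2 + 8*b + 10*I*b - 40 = (b - 5)*(b - 4*I)*(b + 2*I)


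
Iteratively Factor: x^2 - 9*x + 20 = (x - 4)*(x - 5)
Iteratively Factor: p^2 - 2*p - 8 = (p - 4)*(p + 2)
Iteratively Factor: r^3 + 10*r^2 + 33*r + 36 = (r + 3)*(r^2 + 7*r + 12) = (r + 3)*(r + 4)*(r + 3)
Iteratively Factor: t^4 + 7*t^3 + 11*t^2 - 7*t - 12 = (t + 1)*(t^3 + 6*t^2 + 5*t - 12) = (t - 1)*(t + 1)*(t^2 + 7*t + 12) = (t - 1)*(t + 1)*(t + 4)*(t + 3)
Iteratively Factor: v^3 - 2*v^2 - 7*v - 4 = (v + 1)*(v^2 - 3*v - 4) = (v + 1)^2*(v - 4)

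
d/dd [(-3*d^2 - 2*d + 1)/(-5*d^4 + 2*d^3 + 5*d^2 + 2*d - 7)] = 2*(-15*d^5 - 12*d^4 + 14*d^3 - d^2 + 16*d + 6)/(25*d^8 - 20*d^7 - 46*d^6 + 103*d^4 - 8*d^3 - 66*d^2 - 28*d + 49)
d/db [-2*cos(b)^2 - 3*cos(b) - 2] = (4*cos(b) + 3)*sin(b)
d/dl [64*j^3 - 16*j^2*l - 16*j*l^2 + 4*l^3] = -16*j^2 - 32*j*l + 12*l^2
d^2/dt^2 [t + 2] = 0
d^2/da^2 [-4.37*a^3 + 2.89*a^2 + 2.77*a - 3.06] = 5.78 - 26.22*a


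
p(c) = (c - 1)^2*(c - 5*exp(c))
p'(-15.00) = 736.00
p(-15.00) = -3840.00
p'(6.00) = -70515.04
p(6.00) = -50278.60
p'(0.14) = 6.14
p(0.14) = -4.15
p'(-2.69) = 31.35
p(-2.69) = -41.25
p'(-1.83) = 16.48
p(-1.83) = -21.08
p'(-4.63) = 82.83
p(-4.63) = -148.30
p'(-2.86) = 34.92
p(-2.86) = -46.88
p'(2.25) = -185.53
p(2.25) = -70.61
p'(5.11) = -20742.76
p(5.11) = -13906.28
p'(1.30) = -11.79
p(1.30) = -1.53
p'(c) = (1 - 5*exp(c))*(c - 1)^2 + (c - 5*exp(c))*(2*c - 2) = (c - 1)*(2*c + (1 - 5*exp(c))*(c - 1) - 10*exp(c))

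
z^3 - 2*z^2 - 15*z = z*(z - 5)*(z + 3)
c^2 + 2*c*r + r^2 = (c + r)^2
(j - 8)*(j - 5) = j^2 - 13*j + 40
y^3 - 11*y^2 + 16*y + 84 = (y - 7)*(y - 6)*(y + 2)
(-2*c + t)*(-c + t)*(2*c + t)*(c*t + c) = 4*c^4*t + 4*c^4 - 4*c^3*t^2 - 4*c^3*t - c^2*t^3 - c^2*t^2 + c*t^4 + c*t^3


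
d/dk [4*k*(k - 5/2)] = 8*k - 10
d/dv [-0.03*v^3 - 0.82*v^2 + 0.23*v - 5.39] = -0.09*v^2 - 1.64*v + 0.23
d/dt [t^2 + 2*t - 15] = 2*t + 2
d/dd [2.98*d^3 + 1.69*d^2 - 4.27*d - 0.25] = 8.94*d^2 + 3.38*d - 4.27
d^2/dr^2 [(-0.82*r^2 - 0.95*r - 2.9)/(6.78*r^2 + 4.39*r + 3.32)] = (-38.526672*r^3 - 689.102928*r^2 - 389.59236*r + 28.392884)/(311.665752*r^6 + 605.403828*r^5 + 849.839778*r^4 + 677.507383*r^3 + 416.145732*r^2 + 145.165008*r + 36.594368)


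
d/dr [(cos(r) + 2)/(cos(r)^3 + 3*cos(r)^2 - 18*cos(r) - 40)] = (sin(r) + sin(2*r))/((cos(r) - 4)^2*(cos(r) + 5)^2)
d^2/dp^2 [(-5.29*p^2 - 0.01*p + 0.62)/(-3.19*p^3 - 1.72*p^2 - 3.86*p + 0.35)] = (107.663138*p^6 + 0.610566000000176*p^5 - 466.208292*p^4 - 42.1709019999999*p^3 - 37.5696359999999*p^2 - 28.815084*p - 17.898914)/(32.461759*p^9 + 52.508676*p^8 + 146.151126*p^7 + 121.477831*p^6 + 165.325164*p^5 + 47.917476*p^4 + 44.742461*p^3 - 15.01248*p^2 + 1.41855*p - 0.042875)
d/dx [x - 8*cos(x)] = 8*sin(x) + 1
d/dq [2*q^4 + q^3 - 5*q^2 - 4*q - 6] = 8*q^3 + 3*q^2 - 10*q - 4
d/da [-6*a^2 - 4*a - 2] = -12*a - 4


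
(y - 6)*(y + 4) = y^2 - 2*y - 24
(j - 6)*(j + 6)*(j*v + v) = j^3*v + j^2*v - 36*j*v - 36*v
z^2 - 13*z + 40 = (z - 8)*(z - 5)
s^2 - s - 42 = (s - 7)*(s + 6)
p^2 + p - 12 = (p - 3)*(p + 4)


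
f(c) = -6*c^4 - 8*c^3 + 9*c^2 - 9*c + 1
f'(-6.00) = 4203.00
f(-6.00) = -5669.00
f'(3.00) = -819.00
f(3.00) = -647.00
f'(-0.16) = -12.40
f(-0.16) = 2.70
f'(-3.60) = 734.90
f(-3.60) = -484.48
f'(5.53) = -4702.10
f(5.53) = -6737.59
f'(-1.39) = -15.94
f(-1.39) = 29.99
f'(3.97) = -1817.50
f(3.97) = -1883.88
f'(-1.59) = -1.82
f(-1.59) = 31.87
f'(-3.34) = 557.38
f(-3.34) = -317.15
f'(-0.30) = -15.91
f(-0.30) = 4.68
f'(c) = -24*c^3 - 24*c^2 + 18*c - 9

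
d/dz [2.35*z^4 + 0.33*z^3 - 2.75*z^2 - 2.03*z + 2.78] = 9.4*z^3 + 0.99*z^2 - 5.5*z - 2.03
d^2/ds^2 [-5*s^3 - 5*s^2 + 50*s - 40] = -30*s - 10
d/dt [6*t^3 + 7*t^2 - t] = 18*t^2 + 14*t - 1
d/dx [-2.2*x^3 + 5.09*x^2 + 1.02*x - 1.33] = -6.6*x^2 + 10.18*x + 1.02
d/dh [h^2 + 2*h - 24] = 2*h + 2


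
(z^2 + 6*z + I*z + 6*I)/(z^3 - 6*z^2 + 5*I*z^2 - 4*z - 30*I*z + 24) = (z + 6)/(z^2 + z*(-6 + 4*I) - 24*I)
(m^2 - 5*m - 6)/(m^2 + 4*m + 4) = (m^2 - 5*m - 6)/(m^2 + 4*m + 4)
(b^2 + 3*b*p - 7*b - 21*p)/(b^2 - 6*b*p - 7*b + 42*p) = (-b - 3*p)/(-b + 6*p)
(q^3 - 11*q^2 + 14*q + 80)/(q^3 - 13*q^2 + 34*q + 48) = (q^2 - 3*q - 10)/(q^2 - 5*q - 6)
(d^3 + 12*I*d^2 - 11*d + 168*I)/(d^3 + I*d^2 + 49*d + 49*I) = (d^2 + 5*I*d + 24)/(d^2 - 6*I*d + 7)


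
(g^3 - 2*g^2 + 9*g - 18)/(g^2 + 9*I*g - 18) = (g^2 - g*(2 + 3*I) + 6*I)/(g + 6*I)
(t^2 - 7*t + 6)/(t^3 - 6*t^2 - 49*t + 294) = (t - 1)/(t^2 - 49)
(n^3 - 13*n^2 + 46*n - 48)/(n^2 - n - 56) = (n^2 - 5*n + 6)/(n + 7)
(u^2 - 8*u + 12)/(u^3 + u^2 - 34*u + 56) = (u - 6)/(u^2 + 3*u - 28)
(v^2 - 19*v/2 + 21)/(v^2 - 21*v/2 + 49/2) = (v - 6)/(v - 7)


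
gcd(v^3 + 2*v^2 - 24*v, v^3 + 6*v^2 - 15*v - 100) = v - 4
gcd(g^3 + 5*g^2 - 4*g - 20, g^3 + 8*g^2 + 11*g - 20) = g + 5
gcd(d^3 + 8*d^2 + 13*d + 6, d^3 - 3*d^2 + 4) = d + 1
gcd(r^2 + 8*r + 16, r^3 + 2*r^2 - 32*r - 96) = r^2 + 8*r + 16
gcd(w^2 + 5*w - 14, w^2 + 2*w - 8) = w - 2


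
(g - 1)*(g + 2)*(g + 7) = g^3 + 8*g^2 + 5*g - 14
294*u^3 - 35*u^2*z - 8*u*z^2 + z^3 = (-7*u + z)^2*(6*u + z)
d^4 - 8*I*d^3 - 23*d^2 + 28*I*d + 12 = (d - 3*I)*(d - 2*I)^2*(d - I)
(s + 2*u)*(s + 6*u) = s^2 + 8*s*u + 12*u^2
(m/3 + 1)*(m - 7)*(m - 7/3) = m^3/3 - 19*m^2/9 - 35*m/9 + 49/3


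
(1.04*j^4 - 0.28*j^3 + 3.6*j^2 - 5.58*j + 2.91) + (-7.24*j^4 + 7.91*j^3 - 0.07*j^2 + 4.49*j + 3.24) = -6.2*j^4 + 7.63*j^3 + 3.53*j^2 - 1.09*j + 6.15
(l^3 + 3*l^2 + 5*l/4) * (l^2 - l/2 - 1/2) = l^5 + 5*l^4/2 - 3*l^3/4 - 17*l^2/8 - 5*l/8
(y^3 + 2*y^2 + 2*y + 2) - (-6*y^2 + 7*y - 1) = y^3 + 8*y^2 - 5*y + 3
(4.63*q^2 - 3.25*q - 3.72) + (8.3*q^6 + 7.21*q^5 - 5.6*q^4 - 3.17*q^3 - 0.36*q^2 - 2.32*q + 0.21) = 8.3*q^6 + 7.21*q^5 - 5.6*q^4 - 3.17*q^3 + 4.27*q^2 - 5.57*q - 3.51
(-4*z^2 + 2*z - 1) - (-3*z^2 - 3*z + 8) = -z^2 + 5*z - 9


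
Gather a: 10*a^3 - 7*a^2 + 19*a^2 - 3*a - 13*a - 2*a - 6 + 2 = 10*a^3 + 12*a^2 - 18*a - 4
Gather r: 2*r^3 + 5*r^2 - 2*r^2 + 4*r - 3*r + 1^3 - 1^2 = 2*r^3 + 3*r^2 + r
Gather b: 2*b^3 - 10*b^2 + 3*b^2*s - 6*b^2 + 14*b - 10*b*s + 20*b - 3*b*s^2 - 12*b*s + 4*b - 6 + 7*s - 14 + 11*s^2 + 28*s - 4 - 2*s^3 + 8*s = 2*b^3 + b^2*(3*s - 16) + b*(-3*s^2 - 22*s + 38) - 2*s^3 + 11*s^2 + 43*s - 24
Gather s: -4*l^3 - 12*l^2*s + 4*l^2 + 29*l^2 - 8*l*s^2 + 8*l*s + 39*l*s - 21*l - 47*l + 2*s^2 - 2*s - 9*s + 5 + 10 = -4*l^3 + 33*l^2 - 68*l + s^2*(2 - 8*l) + s*(-12*l^2 + 47*l - 11) + 15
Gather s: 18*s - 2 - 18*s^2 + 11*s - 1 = -18*s^2 + 29*s - 3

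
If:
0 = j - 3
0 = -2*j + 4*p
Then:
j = 3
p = 3/2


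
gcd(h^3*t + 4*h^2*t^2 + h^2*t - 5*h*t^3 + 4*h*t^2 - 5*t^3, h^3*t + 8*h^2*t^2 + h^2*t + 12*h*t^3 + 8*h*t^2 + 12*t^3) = h*t + t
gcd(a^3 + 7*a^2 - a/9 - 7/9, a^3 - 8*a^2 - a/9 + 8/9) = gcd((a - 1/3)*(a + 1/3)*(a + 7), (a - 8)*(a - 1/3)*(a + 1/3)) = a^2 - 1/9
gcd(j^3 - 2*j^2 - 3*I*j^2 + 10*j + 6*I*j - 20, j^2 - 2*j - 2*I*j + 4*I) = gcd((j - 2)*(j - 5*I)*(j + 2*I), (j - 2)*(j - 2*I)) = j - 2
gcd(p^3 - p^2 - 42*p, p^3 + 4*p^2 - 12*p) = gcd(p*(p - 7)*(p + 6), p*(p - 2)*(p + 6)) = p^2 + 6*p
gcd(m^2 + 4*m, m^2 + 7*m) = m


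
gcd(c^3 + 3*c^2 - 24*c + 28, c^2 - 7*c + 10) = c - 2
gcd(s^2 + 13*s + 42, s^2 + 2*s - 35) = s + 7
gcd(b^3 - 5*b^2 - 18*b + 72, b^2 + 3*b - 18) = b - 3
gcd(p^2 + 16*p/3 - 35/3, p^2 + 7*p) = p + 7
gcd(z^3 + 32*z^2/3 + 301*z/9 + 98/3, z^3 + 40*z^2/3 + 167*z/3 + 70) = z^2 + 25*z/3 + 14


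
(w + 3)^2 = w^2 + 6*w + 9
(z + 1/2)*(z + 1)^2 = z^3 + 5*z^2/2 + 2*z + 1/2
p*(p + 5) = p^2 + 5*p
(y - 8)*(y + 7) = y^2 - y - 56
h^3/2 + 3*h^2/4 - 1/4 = (h/2 + 1/2)*(h - 1/2)*(h + 1)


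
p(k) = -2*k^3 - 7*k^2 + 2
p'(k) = -6*k^2 - 14*k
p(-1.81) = -9.07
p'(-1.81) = 5.68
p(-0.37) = 1.14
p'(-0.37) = 4.36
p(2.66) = -85.17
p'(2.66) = -79.69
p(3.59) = -180.75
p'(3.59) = -127.59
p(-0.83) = -1.68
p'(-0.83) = 7.49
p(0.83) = -3.97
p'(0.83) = -15.75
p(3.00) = -115.00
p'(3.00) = -96.00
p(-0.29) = 1.46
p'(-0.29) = 3.56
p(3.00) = -115.00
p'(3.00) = -96.00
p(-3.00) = -7.00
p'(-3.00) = -12.00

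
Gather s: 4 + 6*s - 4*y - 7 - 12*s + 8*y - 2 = -6*s + 4*y - 5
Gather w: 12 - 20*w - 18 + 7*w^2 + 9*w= 7*w^2 - 11*w - 6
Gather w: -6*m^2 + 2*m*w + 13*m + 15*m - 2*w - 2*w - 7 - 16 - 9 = -6*m^2 + 28*m + w*(2*m - 4) - 32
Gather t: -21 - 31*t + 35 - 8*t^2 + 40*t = -8*t^2 + 9*t + 14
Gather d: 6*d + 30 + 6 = 6*d + 36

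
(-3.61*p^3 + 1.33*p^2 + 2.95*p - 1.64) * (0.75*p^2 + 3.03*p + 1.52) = -2.7075*p^5 - 9.9408*p^4 + 0.7552*p^3 + 9.7301*p^2 - 0.485199999999999*p - 2.4928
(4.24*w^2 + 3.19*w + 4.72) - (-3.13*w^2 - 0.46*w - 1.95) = 7.37*w^2 + 3.65*w + 6.67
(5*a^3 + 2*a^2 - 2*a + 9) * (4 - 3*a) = -15*a^4 + 14*a^3 + 14*a^2 - 35*a + 36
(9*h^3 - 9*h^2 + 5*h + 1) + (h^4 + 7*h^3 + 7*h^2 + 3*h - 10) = h^4 + 16*h^3 - 2*h^2 + 8*h - 9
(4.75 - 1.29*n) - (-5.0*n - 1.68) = 3.71*n + 6.43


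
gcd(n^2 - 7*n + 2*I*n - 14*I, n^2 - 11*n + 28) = n - 7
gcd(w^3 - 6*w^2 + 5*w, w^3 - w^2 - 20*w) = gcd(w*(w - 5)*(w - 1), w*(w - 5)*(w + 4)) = w^2 - 5*w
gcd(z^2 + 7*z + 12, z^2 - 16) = z + 4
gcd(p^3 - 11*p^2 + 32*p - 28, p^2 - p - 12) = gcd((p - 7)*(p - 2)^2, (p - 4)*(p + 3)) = 1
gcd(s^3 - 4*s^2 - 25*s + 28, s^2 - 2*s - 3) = 1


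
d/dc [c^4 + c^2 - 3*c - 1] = 4*c^3 + 2*c - 3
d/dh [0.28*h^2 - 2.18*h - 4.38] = 0.56*h - 2.18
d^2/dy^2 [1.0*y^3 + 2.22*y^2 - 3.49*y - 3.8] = 6.0*y + 4.44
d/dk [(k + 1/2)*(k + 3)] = 2*k + 7/2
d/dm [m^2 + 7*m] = 2*m + 7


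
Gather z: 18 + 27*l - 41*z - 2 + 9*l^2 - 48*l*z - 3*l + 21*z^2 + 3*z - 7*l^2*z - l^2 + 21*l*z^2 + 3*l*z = 8*l^2 + 24*l + z^2*(21*l + 21) + z*(-7*l^2 - 45*l - 38) + 16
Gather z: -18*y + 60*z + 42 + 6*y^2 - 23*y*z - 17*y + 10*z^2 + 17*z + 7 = 6*y^2 - 35*y + 10*z^2 + z*(77 - 23*y) + 49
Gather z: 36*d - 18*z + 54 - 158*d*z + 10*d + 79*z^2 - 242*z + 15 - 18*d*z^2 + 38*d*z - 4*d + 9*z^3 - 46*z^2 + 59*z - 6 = 42*d + 9*z^3 + z^2*(33 - 18*d) + z*(-120*d - 201) + 63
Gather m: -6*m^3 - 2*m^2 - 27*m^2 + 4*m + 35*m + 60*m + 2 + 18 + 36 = -6*m^3 - 29*m^2 + 99*m + 56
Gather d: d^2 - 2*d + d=d^2 - d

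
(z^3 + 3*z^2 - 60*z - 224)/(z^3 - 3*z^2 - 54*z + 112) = (z + 4)/(z - 2)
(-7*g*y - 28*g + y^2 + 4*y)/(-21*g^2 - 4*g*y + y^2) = (y + 4)/(3*g + y)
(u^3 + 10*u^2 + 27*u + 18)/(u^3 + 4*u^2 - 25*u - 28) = (u^2 + 9*u + 18)/(u^2 + 3*u - 28)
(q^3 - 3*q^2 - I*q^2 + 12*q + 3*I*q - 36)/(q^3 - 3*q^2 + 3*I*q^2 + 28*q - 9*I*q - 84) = (q + 3*I)/(q + 7*I)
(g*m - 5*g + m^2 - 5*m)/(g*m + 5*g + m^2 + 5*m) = (m - 5)/(m + 5)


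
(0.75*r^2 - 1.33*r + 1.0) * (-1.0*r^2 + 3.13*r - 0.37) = -0.75*r^4 + 3.6775*r^3 - 5.4404*r^2 + 3.6221*r - 0.37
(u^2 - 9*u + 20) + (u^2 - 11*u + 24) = 2*u^2 - 20*u + 44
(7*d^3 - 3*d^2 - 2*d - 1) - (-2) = 7*d^3 - 3*d^2 - 2*d + 1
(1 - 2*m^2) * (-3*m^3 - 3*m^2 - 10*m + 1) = 6*m^5 + 6*m^4 + 17*m^3 - 5*m^2 - 10*m + 1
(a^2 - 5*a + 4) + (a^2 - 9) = 2*a^2 - 5*a - 5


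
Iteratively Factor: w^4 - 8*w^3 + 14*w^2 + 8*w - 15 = (w + 1)*(w^3 - 9*w^2 + 23*w - 15) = (w - 3)*(w + 1)*(w^2 - 6*w + 5) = (w - 3)*(w - 1)*(w + 1)*(w - 5)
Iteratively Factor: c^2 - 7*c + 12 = (c - 4)*(c - 3)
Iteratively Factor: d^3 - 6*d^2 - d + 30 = (d - 5)*(d^2 - d - 6) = (d - 5)*(d - 3)*(d + 2)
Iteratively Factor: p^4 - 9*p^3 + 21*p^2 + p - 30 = (p + 1)*(p^3 - 10*p^2 + 31*p - 30) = (p - 5)*(p + 1)*(p^2 - 5*p + 6) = (p - 5)*(p - 3)*(p + 1)*(p - 2)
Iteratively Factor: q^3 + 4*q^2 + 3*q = (q)*(q^2 + 4*q + 3) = q*(q + 3)*(q + 1)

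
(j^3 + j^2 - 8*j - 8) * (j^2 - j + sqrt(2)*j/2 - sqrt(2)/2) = j^5 + sqrt(2)*j^4/2 - 9*j^3 - 9*sqrt(2)*j^2/2 + 8*j + 4*sqrt(2)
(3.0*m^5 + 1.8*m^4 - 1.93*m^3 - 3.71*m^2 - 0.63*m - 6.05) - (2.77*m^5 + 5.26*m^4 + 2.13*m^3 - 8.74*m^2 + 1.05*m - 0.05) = 0.23*m^5 - 3.46*m^4 - 4.06*m^3 + 5.03*m^2 - 1.68*m - 6.0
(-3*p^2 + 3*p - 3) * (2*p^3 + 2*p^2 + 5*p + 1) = -6*p^5 - 15*p^3 + 6*p^2 - 12*p - 3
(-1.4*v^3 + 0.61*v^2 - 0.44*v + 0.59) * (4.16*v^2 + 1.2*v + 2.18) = -5.824*v^5 + 0.8576*v^4 - 4.1504*v^3 + 3.2562*v^2 - 0.2512*v + 1.2862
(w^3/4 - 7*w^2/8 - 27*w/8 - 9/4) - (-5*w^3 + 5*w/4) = 21*w^3/4 - 7*w^2/8 - 37*w/8 - 9/4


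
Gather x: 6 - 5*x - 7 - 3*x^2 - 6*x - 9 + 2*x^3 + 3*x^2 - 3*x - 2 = 2*x^3 - 14*x - 12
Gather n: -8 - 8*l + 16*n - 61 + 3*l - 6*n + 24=-5*l + 10*n - 45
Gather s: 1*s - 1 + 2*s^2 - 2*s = 2*s^2 - s - 1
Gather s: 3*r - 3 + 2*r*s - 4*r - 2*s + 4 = -r + s*(2*r - 2) + 1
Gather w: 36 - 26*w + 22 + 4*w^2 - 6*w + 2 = 4*w^2 - 32*w + 60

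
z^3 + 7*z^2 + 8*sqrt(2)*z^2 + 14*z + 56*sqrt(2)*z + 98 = (z + 7)*(z + sqrt(2))*(z + 7*sqrt(2))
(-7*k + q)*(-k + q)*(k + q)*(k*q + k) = 7*k^4*q + 7*k^4 - k^3*q^2 - k^3*q - 7*k^2*q^3 - 7*k^2*q^2 + k*q^4 + k*q^3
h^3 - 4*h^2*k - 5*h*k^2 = h*(h - 5*k)*(h + k)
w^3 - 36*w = w*(w - 6)*(w + 6)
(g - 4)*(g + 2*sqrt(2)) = g^2 - 4*g + 2*sqrt(2)*g - 8*sqrt(2)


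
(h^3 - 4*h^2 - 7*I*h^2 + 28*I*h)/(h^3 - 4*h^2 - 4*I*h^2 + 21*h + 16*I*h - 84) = h/(h + 3*I)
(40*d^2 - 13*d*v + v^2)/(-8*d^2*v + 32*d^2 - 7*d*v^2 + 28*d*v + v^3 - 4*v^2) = (-5*d + v)/(d*v - 4*d + v^2 - 4*v)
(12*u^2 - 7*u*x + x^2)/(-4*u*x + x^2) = (-3*u + x)/x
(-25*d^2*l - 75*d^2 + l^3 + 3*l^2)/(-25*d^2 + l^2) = l + 3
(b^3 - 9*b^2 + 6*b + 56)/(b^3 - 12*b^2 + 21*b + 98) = (b - 4)/(b - 7)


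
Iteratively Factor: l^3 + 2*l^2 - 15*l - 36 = (l + 3)*(l^2 - l - 12) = (l + 3)^2*(l - 4)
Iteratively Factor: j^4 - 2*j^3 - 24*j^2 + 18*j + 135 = (j - 5)*(j^3 + 3*j^2 - 9*j - 27) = (j - 5)*(j + 3)*(j^2 - 9) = (j - 5)*(j + 3)^2*(j - 3)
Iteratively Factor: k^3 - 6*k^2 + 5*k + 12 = (k - 4)*(k^2 - 2*k - 3) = (k - 4)*(k - 3)*(k + 1)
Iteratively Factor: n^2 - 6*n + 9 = (n - 3)*(n - 3)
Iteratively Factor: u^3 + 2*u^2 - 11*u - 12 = (u - 3)*(u^2 + 5*u + 4) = (u - 3)*(u + 1)*(u + 4)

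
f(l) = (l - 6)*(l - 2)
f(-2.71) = 41.02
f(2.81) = -2.58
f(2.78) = -2.51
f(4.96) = -3.08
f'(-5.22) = -18.44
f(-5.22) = 81.01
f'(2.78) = -2.44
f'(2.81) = -2.38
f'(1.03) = -5.94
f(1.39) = 2.81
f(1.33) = 3.13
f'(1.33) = -5.34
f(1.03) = 4.82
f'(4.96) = 1.92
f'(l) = 2*l - 8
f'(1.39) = -5.22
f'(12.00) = 16.00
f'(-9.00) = -26.00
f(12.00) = 60.00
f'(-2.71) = -13.42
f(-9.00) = 165.00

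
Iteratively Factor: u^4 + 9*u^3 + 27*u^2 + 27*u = (u + 3)*(u^3 + 6*u^2 + 9*u) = u*(u + 3)*(u^2 + 6*u + 9) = u*(u + 3)^2*(u + 3)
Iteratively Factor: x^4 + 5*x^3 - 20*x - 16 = (x - 2)*(x^3 + 7*x^2 + 14*x + 8) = (x - 2)*(x + 1)*(x^2 + 6*x + 8) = (x - 2)*(x + 1)*(x + 2)*(x + 4)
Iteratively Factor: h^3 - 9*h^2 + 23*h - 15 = (h - 5)*(h^2 - 4*h + 3) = (h - 5)*(h - 3)*(h - 1)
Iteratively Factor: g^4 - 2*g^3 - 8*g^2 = (g + 2)*(g^3 - 4*g^2) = g*(g + 2)*(g^2 - 4*g) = g^2*(g + 2)*(g - 4)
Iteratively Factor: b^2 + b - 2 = (b - 1)*(b + 2)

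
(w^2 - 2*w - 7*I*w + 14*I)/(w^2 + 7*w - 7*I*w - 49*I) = (w - 2)/(w + 7)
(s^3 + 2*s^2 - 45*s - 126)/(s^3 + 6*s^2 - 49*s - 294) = (s + 3)/(s + 7)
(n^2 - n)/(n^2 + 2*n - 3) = n/(n + 3)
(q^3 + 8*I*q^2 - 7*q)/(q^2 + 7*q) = (q^2 + 8*I*q - 7)/(q + 7)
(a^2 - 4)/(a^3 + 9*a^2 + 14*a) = (a - 2)/(a*(a + 7))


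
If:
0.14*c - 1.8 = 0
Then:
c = 12.86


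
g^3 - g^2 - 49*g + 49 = (g - 7)*(g - 1)*(g + 7)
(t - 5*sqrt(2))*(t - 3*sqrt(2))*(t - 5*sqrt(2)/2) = t^3 - 21*sqrt(2)*t^2/2 + 70*t - 75*sqrt(2)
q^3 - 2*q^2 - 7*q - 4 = (q - 4)*(q + 1)^2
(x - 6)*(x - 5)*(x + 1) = x^3 - 10*x^2 + 19*x + 30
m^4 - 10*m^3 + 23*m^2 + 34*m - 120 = (m - 5)*(m - 4)*(m - 3)*(m + 2)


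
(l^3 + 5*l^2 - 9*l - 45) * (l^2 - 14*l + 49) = l^5 - 9*l^4 - 30*l^3 + 326*l^2 + 189*l - 2205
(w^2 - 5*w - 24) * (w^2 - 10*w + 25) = w^4 - 15*w^3 + 51*w^2 + 115*w - 600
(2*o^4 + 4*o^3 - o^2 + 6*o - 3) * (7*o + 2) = 14*o^5 + 32*o^4 + o^3 + 40*o^2 - 9*o - 6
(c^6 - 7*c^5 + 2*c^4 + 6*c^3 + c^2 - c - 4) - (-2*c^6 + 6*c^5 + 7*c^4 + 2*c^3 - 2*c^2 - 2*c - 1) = 3*c^6 - 13*c^5 - 5*c^4 + 4*c^3 + 3*c^2 + c - 3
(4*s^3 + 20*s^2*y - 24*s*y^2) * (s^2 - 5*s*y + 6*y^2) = 4*s^5 - 100*s^3*y^2 + 240*s^2*y^3 - 144*s*y^4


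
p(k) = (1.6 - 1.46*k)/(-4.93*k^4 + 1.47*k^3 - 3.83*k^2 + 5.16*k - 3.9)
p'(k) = (1.6 - 1.46*k)*(19.72*k^3 - 4.41*k^2 + 7.66*k - 5.16)/(-4.93*k^4 + 1.47*k^3 - 3.83*k^2 + 5.16*k - 3.9)^2 - 1.46/(-4.93*k^4 + 1.47*k^3 - 3.83*k^2 + 5.16*k - 3.9) = (-21.5934*k^4 + 35.8444*k^3 - 12.6478*k^2 + 12.256*k - 2.562)/(24.3049*k^8 - 14.4942*k^7 + 39.9247*k^6 - 62.1378*k^5 + 68.2933*k^4 - 50.9916*k^3 + 56.4996*k^2 - 40.248*k + 15.21)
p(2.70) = 0.01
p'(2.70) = -0.01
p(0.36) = -0.42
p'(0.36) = 0.23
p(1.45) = 0.02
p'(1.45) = 0.01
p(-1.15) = -0.13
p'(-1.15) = -0.19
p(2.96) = 0.01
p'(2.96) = -0.01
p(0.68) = -0.22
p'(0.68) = 0.87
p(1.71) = 0.02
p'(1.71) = -0.01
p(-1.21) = -0.12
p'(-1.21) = -0.17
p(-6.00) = -0.00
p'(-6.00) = -0.00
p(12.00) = 0.00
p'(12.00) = -0.00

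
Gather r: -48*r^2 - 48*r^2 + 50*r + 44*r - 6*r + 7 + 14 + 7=-96*r^2 + 88*r + 28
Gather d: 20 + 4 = 24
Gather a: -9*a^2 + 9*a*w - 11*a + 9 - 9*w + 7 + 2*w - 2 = -9*a^2 + a*(9*w - 11) - 7*w + 14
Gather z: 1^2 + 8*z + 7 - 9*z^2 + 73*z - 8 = -9*z^2 + 81*z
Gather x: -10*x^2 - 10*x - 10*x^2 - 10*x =-20*x^2 - 20*x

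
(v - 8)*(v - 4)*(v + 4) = v^3 - 8*v^2 - 16*v + 128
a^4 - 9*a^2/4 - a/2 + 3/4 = (a - 3/2)*(a - 1/2)*(a + 1)^2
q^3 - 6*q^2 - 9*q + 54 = (q - 6)*(q - 3)*(q + 3)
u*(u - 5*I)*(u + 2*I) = u^3 - 3*I*u^2 + 10*u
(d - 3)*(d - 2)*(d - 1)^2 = d^4 - 7*d^3 + 17*d^2 - 17*d + 6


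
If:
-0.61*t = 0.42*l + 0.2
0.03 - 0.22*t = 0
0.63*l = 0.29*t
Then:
No Solution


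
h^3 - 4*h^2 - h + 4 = (h - 4)*(h - 1)*(h + 1)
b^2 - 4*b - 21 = (b - 7)*(b + 3)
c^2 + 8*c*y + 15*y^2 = (c + 3*y)*(c + 5*y)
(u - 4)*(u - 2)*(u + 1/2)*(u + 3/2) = u^4 - 4*u^3 - 13*u^2/4 + 23*u/2 + 6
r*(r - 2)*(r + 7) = r^3 + 5*r^2 - 14*r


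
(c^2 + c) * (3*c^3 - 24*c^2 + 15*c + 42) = 3*c^5 - 21*c^4 - 9*c^3 + 57*c^2 + 42*c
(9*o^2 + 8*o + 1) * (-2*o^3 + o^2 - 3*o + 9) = -18*o^5 - 7*o^4 - 21*o^3 + 58*o^2 + 69*o + 9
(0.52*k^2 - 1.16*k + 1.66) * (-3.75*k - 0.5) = -1.95*k^3 + 4.09*k^2 - 5.645*k - 0.83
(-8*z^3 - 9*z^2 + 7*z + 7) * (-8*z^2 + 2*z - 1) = 64*z^5 + 56*z^4 - 66*z^3 - 33*z^2 + 7*z - 7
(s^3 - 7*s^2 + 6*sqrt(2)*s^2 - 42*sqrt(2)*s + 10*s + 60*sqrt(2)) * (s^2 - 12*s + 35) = s^5 - 19*s^4 + 6*sqrt(2)*s^4 - 114*sqrt(2)*s^3 + 129*s^3 - 365*s^2 + 774*sqrt(2)*s^2 - 2190*sqrt(2)*s + 350*s + 2100*sqrt(2)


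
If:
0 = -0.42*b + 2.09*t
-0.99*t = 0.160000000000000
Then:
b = -0.80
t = -0.16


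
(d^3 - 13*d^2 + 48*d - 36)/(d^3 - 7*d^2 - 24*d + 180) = (d - 1)/(d + 5)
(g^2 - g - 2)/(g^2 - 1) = (g - 2)/(g - 1)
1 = 1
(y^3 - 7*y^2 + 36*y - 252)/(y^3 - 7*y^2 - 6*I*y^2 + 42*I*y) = (y + 6*I)/y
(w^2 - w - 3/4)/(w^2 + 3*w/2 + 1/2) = (w - 3/2)/(w + 1)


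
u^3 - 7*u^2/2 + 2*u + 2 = (u - 2)^2*(u + 1/2)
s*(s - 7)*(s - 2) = s^3 - 9*s^2 + 14*s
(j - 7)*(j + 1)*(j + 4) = j^3 - 2*j^2 - 31*j - 28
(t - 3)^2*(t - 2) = t^3 - 8*t^2 + 21*t - 18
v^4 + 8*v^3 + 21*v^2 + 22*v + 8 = (v + 1)^2*(v + 2)*(v + 4)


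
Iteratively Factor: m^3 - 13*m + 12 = (m - 1)*(m^2 + m - 12) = (m - 3)*(m - 1)*(m + 4)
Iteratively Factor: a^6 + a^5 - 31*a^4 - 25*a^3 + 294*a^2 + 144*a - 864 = (a + 3)*(a^5 - 2*a^4 - 25*a^3 + 50*a^2 + 144*a - 288) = (a + 3)*(a + 4)*(a^4 - 6*a^3 - a^2 + 54*a - 72) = (a - 2)*(a + 3)*(a + 4)*(a^3 - 4*a^2 - 9*a + 36) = (a - 4)*(a - 2)*(a + 3)*(a + 4)*(a^2 - 9) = (a - 4)*(a - 2)*(a + 3)^2*(a + 4)*(a - 3)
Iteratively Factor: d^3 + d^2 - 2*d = (d - 1)*(d^2 + 2*d) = d*(d - 1)*(d + 2)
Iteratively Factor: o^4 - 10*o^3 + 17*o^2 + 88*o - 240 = (o - 4)*(o^3 - 6*o^2 - 7*o + 60) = (o - 5)*(o - 4)*(o^2 - o - 12) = (o - 5)*(o - 4)*(o + 3)*(o - 4)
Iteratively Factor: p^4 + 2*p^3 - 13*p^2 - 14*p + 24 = (p - 1)*(p^3 + 3*p^2 - 10*p - 24) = (p - 3)*(p - 1)*(p^2 + 6*p + 8) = (p - 3)*(p - 1)*(p + 2)*(p + 4)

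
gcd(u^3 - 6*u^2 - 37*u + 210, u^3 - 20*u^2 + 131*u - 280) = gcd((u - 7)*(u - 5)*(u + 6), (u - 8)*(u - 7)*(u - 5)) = u^2 - 12*u + 35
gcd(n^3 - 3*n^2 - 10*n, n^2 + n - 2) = n + 2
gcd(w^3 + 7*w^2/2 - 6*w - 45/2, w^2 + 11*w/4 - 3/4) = w + 3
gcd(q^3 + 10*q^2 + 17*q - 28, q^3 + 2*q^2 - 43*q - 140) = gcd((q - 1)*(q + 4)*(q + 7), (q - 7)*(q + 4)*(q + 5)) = q + 4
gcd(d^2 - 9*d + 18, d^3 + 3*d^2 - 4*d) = 1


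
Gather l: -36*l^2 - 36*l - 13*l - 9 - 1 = -36*l^2 - 49*l - 10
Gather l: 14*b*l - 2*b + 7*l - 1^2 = -2*b + l*(14*b + 7) - 1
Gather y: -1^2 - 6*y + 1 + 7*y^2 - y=7*y^2 - 7*y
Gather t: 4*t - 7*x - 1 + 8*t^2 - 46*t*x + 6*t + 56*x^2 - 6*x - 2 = 8*t^2 + t*(10 - 46*x) + 56*x^2 - 13*x - 3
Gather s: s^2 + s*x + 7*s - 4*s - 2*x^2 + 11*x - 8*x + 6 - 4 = s^2 + s*(x + 3) - 2*x^2 + 3*x + 2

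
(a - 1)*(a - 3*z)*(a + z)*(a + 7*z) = a^4 + 5*a^3*z - a^3 - 17*a^2*z^2 - 5*a^2*z - 21*a*z^3 + 17*a*z^2 + 21*z^3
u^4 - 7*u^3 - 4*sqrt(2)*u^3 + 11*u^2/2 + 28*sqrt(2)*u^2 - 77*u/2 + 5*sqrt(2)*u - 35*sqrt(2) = (u - 7)*(u - 5*sqrt(2)/2)*(u - 2*sqrt(2))*(u + sqrt(2)/2)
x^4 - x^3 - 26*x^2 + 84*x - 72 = (x - 3)*(x - 2)^2*(x + 6)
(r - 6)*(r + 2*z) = r^2 + 2*r*z - 6*r - 12*z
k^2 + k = k*(k + 1)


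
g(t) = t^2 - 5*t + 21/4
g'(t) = 2*t - 5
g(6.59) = 15.73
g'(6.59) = 8.18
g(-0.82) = 10.02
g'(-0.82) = -6.64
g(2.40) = -0.99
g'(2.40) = -0.20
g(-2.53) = 24.30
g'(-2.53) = -10.06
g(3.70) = 0.44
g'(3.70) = 2.40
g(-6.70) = 83.64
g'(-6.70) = -18.40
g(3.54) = 0.08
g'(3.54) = 2.08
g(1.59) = -0.17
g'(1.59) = -1.82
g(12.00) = 89.25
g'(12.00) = 19.00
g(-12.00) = 209.25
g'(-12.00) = -29.00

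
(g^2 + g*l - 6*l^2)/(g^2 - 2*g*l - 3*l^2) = (-g^2 - g*l + 6*l^2)/(-g^2 + 2*g*l + 3*l^2)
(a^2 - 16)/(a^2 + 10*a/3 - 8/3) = 3*(a - 4)/(3*a - 2)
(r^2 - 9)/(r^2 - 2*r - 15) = (r - 3)/(r - 5)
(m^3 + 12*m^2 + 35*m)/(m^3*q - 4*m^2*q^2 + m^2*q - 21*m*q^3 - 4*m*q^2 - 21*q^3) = m*(-m^2 - 12*m - 35)/(q*(-m^3 + 4*m^2*q - m^2 + 21*m*q^2 + 4*m*q + 21*q^2))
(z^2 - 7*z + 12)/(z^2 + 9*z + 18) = (z^2 - 7*z + 12)/(z^2 + 9*z + 18)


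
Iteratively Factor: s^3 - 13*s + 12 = (s - 1)*(s^2 + s - 12) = (s - 3)*(s - 1)*(s + 4)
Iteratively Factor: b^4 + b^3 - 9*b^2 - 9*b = (b + 3)*(b^3 - 2*b^2 - 3*b) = (b + 1)*(b + 3)*(b^2 - 3*b) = (b - 3)*(b + 1)*(b + 3)*(b)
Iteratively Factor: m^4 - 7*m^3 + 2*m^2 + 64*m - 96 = (m + 3)*(m^3 - 10*m^2 + 32*m - 32) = (m - 2)*(m + 3)*(m^2 - 8*m + 16) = (m - 4)*(m - 2)*(m + 3)*(m - 4)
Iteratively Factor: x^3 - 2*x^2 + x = (x)*(x^2 - 2*x + 1) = x*(x - 1)*(x - 1)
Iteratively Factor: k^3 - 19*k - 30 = (k + 3)*(k^2 - 3*k - 10) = (k + 2)*(k + 3)*(k - 5)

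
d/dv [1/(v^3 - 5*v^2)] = (10 - 3*v)/(v^3*(v - 5)^2)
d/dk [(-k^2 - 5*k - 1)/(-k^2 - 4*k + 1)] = (-k^2 - 4*k - 9)/(k^4 + 8*k^3 + 14*k^2 - 8*k + 1)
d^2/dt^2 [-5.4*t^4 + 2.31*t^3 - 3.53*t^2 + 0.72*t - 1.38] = -64.8*t^2 + 13.86*t - 7.06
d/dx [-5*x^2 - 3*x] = -10*x - 3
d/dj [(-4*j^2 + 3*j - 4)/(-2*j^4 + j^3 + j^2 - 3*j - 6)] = ((8*j - 3)*(2*j^4 - j^3 - j^2 + 3*j + 6) - (4*j^2 - 3*j + 4)*(8*j^3 - 3*j^2 - 2*j + 3))/(2*j^4 - j^3 - j^2 + 3*j + 6)^2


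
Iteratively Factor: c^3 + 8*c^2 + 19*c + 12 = (c + 3)*(c^2 + 5*c + 4) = (c + 3)*(c + 4)*(c + 1)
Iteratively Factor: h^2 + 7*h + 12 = (h + 4)*(h + 3)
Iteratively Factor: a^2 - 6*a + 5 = (a - 1)*(a - 5)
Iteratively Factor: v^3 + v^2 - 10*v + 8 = (v - 1)*(v^2 + 2*v - 8) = (v - 1)*(v + 4)*(v - 2)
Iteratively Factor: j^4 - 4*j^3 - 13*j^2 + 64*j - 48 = (j - 4)*(j^3 - 13*j + 12) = (j - 4)*(j - 1)*(j^2 + j - 12) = (j - 4)*(j - 3)*(j - 1)*(j + 4)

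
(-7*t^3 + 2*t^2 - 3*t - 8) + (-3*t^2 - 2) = -7*t^3 - t^2 - 3*t - 10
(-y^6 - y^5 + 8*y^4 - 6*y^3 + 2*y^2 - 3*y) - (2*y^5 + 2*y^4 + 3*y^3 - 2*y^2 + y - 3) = -y^6 - 3*y^5 + 6*y^4 - 9*y^3 + 4*y^2 - 4*y + 3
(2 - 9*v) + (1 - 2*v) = 3 - 11*v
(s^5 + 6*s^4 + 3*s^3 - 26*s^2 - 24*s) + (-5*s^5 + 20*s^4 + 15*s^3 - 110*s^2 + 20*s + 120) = -4*s^5 + 26*s^4 + 18*s^3 - 136*s^2 - 4*s + 120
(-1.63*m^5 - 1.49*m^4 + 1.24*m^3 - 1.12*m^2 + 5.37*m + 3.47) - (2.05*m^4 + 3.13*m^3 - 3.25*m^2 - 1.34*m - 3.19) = -1.63*m^5 - 3.54*m^4 - 1.89*m^3 + 2.13*m^2 + 6.71*m + 6.66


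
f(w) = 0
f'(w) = 0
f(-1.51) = 0.00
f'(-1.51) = 0.00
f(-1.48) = 0.00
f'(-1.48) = 0.00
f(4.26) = 0.00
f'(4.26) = 0.00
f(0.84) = 0.00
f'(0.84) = 0.00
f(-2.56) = 0.00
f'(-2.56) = 0.00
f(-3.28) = 0.00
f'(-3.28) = 0.00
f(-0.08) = 0.00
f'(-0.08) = 0.00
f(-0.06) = 0.00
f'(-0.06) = 0.00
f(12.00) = 0.00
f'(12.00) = 0.00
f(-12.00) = 0.00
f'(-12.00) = 0.00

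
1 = 1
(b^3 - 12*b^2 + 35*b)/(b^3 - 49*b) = (b - 5)/(b + 7)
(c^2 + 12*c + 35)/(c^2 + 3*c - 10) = (c + 7)/(c - 2)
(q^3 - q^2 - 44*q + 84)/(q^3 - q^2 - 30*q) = (q^2 + 5*q - 14)/(q*(q + 5))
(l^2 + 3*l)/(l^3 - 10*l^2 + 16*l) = (l + 3)/(l^2 - 10*l + 16)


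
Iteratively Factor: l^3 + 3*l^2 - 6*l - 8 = (l + 1)*(l^2 + 2*l - 8) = (l + 1)*(l + 4)*(l - 2)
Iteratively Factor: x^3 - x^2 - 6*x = (x - 3)*(x^2 + 2*x) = (x - 3)*(x + 2)*(x)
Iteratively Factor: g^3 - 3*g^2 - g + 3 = (g + 1)*(g^2 - 4*g + 3) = (g - 1)*(g + 1)*(g - 3)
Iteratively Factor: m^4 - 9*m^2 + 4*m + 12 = (m - 2)*(m^3 + 2*m^2 - 5*m - 6) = (m - 2)*(m + 1)*(m^2 + m - 6) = (m - 2)^2*(m + 1)*(m + 3)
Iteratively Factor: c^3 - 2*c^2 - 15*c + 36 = (c + 4)*(c^2 - 6*c + 9) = (c - 3)*(c + 4)*(c - 3)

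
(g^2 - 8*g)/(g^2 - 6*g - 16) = g/(g + 2)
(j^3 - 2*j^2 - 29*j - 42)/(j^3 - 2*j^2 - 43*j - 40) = (-j^3 + 2*j^2 + 29*j + 42)/(-j^3 + 2*j^2 + 43*j + 40)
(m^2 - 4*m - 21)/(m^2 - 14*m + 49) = (m + 3)/(m - 7)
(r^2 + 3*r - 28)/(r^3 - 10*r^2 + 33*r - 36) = (r + 7)/(r^2 - 6*r + 9)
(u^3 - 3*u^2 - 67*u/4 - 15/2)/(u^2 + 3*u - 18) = (4*u^3 - 12*u^2 - 67*u - 30)/(4*(u^2 + 3*u - 18))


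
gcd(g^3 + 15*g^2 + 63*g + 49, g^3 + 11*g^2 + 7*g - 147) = g^2 + 14*g + 49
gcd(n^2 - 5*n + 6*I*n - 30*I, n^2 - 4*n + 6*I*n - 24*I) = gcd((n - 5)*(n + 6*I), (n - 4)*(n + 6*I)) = n + 6*I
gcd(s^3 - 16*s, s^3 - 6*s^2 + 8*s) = s^2 - 4*s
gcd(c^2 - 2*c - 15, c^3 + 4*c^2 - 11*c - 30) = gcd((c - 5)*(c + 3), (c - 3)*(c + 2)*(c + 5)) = 1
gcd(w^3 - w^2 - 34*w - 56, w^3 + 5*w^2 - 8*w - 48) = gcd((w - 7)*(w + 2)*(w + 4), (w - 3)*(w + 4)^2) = w + 4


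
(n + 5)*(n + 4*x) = n^2 + 4*n*x + 5*n + 20*x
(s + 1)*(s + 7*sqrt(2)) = s^2 + s + 7*sqrt(2)*s + 7*sqrt(2)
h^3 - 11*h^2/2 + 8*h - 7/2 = (h - 7/2)*(h - 1)^2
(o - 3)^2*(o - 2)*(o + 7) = o^4 - o^3 - 35*o^2 + 129*o - 126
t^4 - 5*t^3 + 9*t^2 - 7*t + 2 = (t - 2)*(t - 1)^3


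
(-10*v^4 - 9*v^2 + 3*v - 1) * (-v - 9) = 10*v^5 + 90*v^4 + 9*v^3 + 78*v^2 - 26*v + 9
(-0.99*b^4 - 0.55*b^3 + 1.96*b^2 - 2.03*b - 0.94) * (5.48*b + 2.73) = -5.4252*b^5 - 5.7167*b^4 + 9.2393*b^3 - 5.7736*b^2 - 10.6931*b - 2.5662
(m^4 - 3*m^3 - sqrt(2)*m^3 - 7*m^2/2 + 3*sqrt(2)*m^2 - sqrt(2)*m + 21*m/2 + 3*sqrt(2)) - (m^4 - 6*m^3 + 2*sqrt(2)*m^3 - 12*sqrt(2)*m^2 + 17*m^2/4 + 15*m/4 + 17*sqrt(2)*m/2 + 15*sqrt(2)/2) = -3*sqrt(2)*m^3 + 3*m^3 - 31*m^2/4 + 15*sqrt(2)*m^2 - 19*sqrt(2)*m/2 + 27*m/4 - 9*sqrt(2)/2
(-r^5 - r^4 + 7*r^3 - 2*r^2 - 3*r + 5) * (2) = -2*r^5 - 2*r^4 + 14*r^3 - 4*r^2 - 6*r + 10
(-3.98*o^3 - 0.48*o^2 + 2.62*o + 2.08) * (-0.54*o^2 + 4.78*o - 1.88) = 2.1492*o^5 - 18.7652*o^4 + 3.7732*o^3 + 12.3028*o^2 + 5.0168*o - 3.9104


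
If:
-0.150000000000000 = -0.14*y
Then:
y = 1.07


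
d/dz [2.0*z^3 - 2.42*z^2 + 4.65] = z*(6.0*z - 4.84)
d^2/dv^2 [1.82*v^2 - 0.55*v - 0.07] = 3.64000000000000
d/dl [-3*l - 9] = -3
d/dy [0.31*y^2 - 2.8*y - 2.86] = 0.62*y - 2.8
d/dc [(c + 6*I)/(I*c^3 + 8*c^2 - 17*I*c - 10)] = 2*(I*c^3 - 5*c^2 + 48*I*c + 56)/(c^6 - 16*I*c^5 - 98*c^4 + 292*I*c^3 + 449*c^2 - 340*I*c - 100)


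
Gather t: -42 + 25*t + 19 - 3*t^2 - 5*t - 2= -3*t^2 + 20*t - 25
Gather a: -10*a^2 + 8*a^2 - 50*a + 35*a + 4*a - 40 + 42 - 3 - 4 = -2*a^2 - 11*a - 5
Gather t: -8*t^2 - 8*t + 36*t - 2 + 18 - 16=-8*t^2 + 28*t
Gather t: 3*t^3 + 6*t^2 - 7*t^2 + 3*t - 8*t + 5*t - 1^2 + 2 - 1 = 3*t^3 - t^2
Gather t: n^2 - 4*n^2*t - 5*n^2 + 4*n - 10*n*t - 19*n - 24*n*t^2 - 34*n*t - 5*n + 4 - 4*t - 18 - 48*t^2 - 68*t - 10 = -4*n^2 - 20*n + t^2*(-24*n - 48) + t*(-4*n^2 - 44*n - 72) - 24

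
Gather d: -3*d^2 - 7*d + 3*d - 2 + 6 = -3*d^2 - 4*d + 4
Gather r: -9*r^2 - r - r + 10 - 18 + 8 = -9*r^2 - 2*r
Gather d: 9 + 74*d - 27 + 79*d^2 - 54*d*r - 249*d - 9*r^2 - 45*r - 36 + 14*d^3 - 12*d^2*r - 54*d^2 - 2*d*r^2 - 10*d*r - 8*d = 14*d^3 + d^2*(25 - 12*r) + d*(-2*r^2 - 64*r - 183) - 9*r^2 - 45*r - 54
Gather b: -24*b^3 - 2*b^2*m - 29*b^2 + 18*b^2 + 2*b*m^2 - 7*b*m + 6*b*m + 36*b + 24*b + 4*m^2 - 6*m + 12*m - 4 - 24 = -24*b^3 + b^2*(-2*m - 11) + b*(2*m^2 - m + 60) + 4*m^2 + 6*m - 28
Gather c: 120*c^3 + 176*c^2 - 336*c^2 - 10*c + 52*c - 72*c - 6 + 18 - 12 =120*c^3 - 160*c^2 - 30*c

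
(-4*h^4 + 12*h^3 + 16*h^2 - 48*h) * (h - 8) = -4*h^5 + 44*h^4 - 80*h^3 - 176*h^2 + 384*h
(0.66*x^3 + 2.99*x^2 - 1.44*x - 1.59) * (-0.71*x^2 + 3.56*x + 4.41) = -0.4686*x^5 + 0.2267*x^4 + 14.5774*x^3 + 9.1884*x^2 - 12.0108*x - 7.0119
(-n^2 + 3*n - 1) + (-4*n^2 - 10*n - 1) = -5*n^2 - 7*n - 2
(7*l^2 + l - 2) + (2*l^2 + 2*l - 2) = 9*l^2 + 3*l - 4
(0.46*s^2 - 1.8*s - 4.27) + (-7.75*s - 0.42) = 0.46*s^2 - 9.55*s - 4.69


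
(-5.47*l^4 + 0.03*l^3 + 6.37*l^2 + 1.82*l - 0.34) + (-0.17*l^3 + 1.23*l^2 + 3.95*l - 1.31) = -5.47*l^4 - 0.14*l^3 + 7.6*l^2 + 5.77*l - 1.65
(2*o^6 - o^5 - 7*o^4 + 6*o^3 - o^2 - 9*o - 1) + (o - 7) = 2*o^6 - o^5 - 7*o^4 + 6*o^3 - o^2 - 8*o - 8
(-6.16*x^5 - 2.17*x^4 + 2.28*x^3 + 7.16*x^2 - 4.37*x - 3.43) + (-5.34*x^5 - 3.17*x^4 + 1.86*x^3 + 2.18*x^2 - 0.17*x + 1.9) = -11.5*x^5 - 5.34*x^4 + 4.14*x^3 + 9.34*x^2 - 4.54*x - 1.53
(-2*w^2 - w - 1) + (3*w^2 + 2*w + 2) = w^2 + w + 1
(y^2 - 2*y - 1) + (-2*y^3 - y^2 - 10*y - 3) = -2*y^3 - 12*y - 4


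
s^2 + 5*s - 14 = (s - 2)*(s + 7)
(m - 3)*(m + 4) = m^2 + m - 12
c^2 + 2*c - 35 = (c - 5)*(c + 7)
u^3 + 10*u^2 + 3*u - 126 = (u - 3)*(u + 6)*(u + 7)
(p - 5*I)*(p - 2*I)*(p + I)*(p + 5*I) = p^4 - I*p^3 + 27*p^2 - 25*I*p + 50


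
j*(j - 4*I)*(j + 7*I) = j^3 + 3*I*j^2 + 28*j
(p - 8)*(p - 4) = p^2 - 12*p + 32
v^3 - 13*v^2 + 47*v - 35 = (v - 7)*(v - 5)*(v - 1)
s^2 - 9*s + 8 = (s - 8)*(s - 1)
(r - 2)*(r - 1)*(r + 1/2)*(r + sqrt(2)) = r^4 - 5*r^3/2 + sqrt(2)*r^3 - 5*sqrt(2)*r^2/2 + r^2/2 + sqrt(2)*r/2 + r + sqrt(2)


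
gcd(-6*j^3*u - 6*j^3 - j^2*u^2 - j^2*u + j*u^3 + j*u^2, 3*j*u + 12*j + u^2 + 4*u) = 1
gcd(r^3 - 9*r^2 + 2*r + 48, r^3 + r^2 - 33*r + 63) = r - 3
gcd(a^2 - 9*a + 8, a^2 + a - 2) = a - 1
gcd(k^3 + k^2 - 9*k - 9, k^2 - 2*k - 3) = k^2 - 2*k - 3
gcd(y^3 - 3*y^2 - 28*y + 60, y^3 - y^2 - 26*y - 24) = y - 6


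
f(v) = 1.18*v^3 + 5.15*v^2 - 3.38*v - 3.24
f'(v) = 3.54*v^2 + 10.3*v - 3.38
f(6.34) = 483.05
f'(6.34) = 204.21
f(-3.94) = 17.85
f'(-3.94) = 10.99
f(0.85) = -1.67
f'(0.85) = 7.93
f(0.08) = -3.48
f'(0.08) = -2.53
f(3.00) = 64.83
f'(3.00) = 59.38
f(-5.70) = -35.18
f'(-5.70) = 52.92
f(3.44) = 94.11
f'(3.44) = 73.94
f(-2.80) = 20.70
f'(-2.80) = -4.47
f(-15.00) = -2776.29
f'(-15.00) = 638.62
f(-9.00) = -415.89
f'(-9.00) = 190.66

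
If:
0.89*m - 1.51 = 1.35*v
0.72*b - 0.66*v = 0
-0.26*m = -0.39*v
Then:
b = -92.28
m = -151.00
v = -100.67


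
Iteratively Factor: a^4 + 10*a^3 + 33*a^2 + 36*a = (a + 4)*(a^3 + 6*a^2 + 9*a) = (a + 3)*(a + 4)*(a^2 + 3*a) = (a + 3)^2*(a + 4)*(a)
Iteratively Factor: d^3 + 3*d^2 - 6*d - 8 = (d - 2)*(d^2 + 5*d + 4) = (d - 2)*(d + 4)*(d + 1)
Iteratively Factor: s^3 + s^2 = (s)*(s^2 + s) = s*(s + 1)*(s)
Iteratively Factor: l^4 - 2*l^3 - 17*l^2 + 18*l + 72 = (l - 3)*(l^3 + l^2 - 14*l - 24) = (l - 4)*(l - 3)*(l^2 + 5*l + 6) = (l - 4)*(l - 3)*(l + 3)*(l + 2)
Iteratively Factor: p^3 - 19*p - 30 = (p + 3)*(p^2 - 3*p - 10) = (p - 5)*(p + 3)*(p + 2)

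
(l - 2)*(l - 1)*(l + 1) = l^3 - 2*l^2 - l + 2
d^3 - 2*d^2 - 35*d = d*(d - 7)*(d + 5)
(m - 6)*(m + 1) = m^2 - 5*m - 6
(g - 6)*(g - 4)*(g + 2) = g^3 - 8*g^2 + 4*g + 48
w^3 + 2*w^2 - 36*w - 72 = (w - 6)*(w + 2)*(w + 6)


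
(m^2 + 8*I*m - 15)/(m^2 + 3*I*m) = (m + 5*I)/m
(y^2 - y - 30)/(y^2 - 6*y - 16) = (-y^2 + y + 30)/(-y^2 + 6*y + 16)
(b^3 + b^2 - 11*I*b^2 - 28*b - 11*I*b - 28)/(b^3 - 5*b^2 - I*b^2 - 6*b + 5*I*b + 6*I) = (b^2 - 11*I*b - 28)/(b^2 - b*(6 + I) + 6*I)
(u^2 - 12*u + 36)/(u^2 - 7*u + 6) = (u - 6)/(u - 1)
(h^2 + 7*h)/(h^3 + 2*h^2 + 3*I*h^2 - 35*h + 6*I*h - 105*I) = h/(h^2 + h*(-5 + 3*I) - 15*I)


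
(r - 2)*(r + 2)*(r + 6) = r^3 + 6*r^2 - 4*r - 24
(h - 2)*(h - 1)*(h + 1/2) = h^3 - 5*h^2/2 + h/2 + 1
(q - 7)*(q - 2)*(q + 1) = q^3 - 8*q^2 + 5*q + 14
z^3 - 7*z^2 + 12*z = z*(z - 4)*(z - 3)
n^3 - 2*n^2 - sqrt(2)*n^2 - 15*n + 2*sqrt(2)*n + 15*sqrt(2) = (n - 5)*(n + 3)*(n - sqrt(2))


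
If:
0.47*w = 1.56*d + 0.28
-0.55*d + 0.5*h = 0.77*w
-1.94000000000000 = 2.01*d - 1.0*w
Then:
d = 1.03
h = 7.30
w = 4.00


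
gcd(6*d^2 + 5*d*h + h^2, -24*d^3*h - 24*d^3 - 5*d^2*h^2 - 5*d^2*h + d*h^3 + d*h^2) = 3*d + h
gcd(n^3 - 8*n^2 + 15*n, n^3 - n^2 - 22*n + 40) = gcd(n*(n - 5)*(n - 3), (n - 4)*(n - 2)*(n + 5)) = 1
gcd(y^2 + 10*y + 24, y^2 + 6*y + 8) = y + 4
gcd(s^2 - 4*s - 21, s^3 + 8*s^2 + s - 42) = s + 3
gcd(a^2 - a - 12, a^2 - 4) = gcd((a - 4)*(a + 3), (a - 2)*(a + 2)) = 1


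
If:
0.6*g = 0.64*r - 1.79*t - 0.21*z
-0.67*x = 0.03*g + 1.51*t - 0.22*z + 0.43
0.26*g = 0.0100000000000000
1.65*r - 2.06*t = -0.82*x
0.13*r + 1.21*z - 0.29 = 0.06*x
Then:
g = 0.04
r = 2.25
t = 0.81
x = -2.51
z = -0.13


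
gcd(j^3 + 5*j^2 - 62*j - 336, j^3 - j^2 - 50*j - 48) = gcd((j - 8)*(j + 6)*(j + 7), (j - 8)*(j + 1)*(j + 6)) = j^2 - 2*j - 48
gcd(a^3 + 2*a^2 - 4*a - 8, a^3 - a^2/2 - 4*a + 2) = a^2 - 4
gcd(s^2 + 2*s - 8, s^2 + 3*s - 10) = s - 2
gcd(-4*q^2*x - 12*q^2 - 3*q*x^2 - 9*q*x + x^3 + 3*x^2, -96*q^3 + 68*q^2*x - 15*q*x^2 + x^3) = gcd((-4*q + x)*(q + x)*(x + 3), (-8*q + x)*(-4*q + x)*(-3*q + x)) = -4*q + x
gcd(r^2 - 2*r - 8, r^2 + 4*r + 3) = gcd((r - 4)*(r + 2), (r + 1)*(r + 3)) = 1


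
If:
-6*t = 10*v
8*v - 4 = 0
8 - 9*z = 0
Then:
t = -5/6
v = 1/2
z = 8/9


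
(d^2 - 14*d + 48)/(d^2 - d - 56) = (d - 6)/(d + 7)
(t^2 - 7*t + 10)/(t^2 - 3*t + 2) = (t - 5)/(t - 1)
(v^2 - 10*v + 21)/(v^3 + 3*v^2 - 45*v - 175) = (v - 3)/(v^2 + 10*v + 25)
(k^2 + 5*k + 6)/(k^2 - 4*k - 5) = (k^2 + 5*k + 6)/(k^2 - 4*k - 5)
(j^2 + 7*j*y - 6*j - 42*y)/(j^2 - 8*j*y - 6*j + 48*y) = (-j - 7*y)/(-j + 8*y)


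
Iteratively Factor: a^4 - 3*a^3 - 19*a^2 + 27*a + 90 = (a - 5)*(a^3 + 2*a^2 - 9*a - 18) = (a - 5)*(a + 2)*(a^2 - 9) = (a - 5)*(a + 2)*(a + 3)*(a - 3)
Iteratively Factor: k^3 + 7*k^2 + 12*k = (k + 4)*(k^2 + 3*k) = k*(k + 4)*(k + 3)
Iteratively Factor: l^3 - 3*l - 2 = (l + 1)*(l^2 - l - 2) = (l - 2)*(l + 1)*(l + 1)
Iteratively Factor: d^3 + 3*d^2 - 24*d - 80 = (d + 4)*(d^2 - d - 20) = (d + 4)^2*(d - 5)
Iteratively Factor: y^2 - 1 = (y + 1)*(y - 1)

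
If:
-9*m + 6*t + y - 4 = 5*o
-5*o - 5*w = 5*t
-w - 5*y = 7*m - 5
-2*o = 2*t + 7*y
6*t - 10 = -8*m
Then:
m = 643/992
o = -985/992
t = 199/248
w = 189/992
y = 27/496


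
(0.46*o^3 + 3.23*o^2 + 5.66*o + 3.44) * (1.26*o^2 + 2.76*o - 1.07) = 0.5796*o^5 + 5.3394*o^4 + 15.5542*o^3 + 16.4999*o^2 + 3.4382*o - 3.6808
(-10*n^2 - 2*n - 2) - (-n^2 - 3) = -9*n^2 - 2*n + 1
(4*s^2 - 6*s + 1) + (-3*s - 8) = 4*s^2 - 9*s - 7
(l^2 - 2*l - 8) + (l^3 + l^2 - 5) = l^3 + 2*l^2 - 2*l - 13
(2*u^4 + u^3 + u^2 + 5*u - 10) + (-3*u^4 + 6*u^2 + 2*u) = -u^4 + u^3 + 7*u^2 + 7*u - 10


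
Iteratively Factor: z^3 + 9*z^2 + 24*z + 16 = (z + 4)*(z^2 + 5*z + 4) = (z + 1)*(z + 4)*(z + 4)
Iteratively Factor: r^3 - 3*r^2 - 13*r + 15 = (r - 5)*(r^2 + 2*r - 3) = (r - 5)*(r + 3)*(r - 1)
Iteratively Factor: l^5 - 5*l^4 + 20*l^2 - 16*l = (l)*(l^4 - 5*l^3 + 20*l - 16) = l*(l - 4)*(l^3 - l^2 - 4*l + 4) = l*(l - 4)*(l + 2)*(l^2 - 3*l + 2) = l*(l - 4)*(l - 1)*(l + 2)*(l - 2)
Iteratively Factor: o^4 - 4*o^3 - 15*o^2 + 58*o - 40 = (o - 1)*(o^3 - 3*o^2 - 18*o + 40) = (o - 2)*(o - 1)*(o^2 - o - 20) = (o - 2)*(o - 1)*(o + 4)*(o - 5)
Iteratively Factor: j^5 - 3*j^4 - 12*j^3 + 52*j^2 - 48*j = (j - 2)*(j^4 - j^3 - 14*j^2 + 24*j) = j*(j - 2)*(j^3 - j^2 - 14*j + 24) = j*(j - 2)^2*(j^2 + j - 12) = j*(j - 3)*(j - 2)^2*(j + 4)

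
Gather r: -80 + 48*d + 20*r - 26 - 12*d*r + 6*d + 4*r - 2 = 54*d + r*(24 - 12*d) - 108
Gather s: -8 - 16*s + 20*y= -16*s + 20*y - 8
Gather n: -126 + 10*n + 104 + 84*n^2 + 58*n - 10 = 84*n^2 + 68*n - 32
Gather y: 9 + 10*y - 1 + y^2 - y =y^2 + 9*y + 8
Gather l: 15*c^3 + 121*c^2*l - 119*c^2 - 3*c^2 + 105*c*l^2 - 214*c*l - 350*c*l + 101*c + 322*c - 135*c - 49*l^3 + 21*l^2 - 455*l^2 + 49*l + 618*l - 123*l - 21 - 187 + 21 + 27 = 15*c^3 - 122*c^2 + 288*c - 49*l^3 + l^2*(105*c - 434) + l*(121*c^2 - 564*c + 544) - 160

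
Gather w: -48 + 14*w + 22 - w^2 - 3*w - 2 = -w^2 + 11*w - 28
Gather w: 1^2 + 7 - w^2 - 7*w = -w^2 - 7*w + 8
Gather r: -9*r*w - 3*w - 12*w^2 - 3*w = -9*r*w - 12*w^2 - 6*w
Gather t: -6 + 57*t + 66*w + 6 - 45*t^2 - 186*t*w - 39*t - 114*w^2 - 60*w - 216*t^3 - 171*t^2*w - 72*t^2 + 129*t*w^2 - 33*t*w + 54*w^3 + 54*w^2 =-216*t^3 + t^2*(-171*w - 117) + t*(129*w^2 - 219*w + 18) + 54*w^3 - 60*w^2 + 6*w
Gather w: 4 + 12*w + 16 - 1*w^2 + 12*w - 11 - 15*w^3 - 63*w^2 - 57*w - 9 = -15*w^3 - 64*w^2 - 33*w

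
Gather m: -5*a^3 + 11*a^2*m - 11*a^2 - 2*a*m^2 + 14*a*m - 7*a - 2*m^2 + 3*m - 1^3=-5*a^3 - 11*a^2 - 7*a + m^2*(-2*a - 2) + m*(11*a^2 + 14*a + 3) - 1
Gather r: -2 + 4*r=4*r - 2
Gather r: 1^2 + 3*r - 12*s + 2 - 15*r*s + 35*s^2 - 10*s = r*(3 - 15*s) + 35*s^2 - 22*s + 3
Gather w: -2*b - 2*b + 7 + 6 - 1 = 12 - 4*b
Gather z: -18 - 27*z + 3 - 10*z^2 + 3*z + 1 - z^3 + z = -z^3 - 10*z^2 - 23*z - 14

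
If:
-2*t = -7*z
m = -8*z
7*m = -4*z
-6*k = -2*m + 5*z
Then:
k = 0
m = 0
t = 0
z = 0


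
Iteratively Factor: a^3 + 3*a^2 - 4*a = (a)*(a^2 + 3*a - 4) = a*(a + 4)*(a - 1)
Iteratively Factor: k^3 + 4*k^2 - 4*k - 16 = (k + 4)*(k^2 - 4) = (k - 2)*(k + 4)*(k + 2)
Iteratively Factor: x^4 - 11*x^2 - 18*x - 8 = (x + 2)*(x^3 - 2*x^2 - 7*x - 4) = (x - 4)*(x + 2)*(x^2 + 2*x + 1) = (x - 4)*(x + 1)*(x + 2)*(x + 1)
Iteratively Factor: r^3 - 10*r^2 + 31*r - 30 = (r - 3)*(r^2 - 7*r + 10) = (r - 3)*(r - 2)*(r - 5)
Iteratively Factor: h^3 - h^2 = (h - 1)*(h^2) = h*(h - 1)*(h)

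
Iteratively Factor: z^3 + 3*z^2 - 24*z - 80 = (z + 4)*(z^2 - z - 20) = (z - 5)*(z + 4)*(z + 4)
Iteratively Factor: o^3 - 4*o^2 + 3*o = (o - 3)*(o^2 - o) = (o - 3)*(o - 1)*(o)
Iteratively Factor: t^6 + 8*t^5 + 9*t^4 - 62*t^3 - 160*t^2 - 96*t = (t + 1)*(t^5 + 7*t^4 + 2*t^3 - 64*t^2 - 96*t) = (t - 3)*(t + 1)*(t^4 + 10*t^3 + 32*t^2 + 32*t) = (t - 3)*(t + 1)*(t + 4)*(t^3 + 6*t^2 + 8*t) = (t - 3)*(t + 1)*(t + 2)*(t + 4)*(t^2 + 4*t) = (t - 3)*(t + 1)*(t + 2)*(t + 4)^2*(t)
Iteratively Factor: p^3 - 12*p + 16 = (p - 2)*(p^2 + 2*p - 8) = (p - 2)^2*(p + 4)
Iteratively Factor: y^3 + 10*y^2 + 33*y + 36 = (y + 4)*(y^2 + 6*y + 9) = (y + 3)*(y + 4)*(y + 3)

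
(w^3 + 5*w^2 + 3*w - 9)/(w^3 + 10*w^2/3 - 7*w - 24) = 3*(w - 1)/(3*w - 8)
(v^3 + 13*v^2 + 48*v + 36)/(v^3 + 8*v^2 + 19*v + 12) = (v^2 + 12*v + 36)/(v^2 + 7*v + 12)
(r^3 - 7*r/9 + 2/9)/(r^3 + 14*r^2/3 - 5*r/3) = (3*r^2 + r - 2)/(3*r*(r + 5))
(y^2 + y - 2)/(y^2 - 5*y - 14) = (y - 1)/(y - 7)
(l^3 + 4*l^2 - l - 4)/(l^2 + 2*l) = (l^3 + 4*l^2 - l - 4)/(l*(l + 2))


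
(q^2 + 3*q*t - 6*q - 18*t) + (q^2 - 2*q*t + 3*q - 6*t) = 2*q^2 + q*t - 3*q - 24*t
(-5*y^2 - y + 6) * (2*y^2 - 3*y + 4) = -10*y^4 + 13*y^3 - 5*y^2 - 22*y + 24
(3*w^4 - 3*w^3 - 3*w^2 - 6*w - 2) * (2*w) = 6*w^5 - 6*w^4 - 6*w^3 - 12*w^2 - 4*w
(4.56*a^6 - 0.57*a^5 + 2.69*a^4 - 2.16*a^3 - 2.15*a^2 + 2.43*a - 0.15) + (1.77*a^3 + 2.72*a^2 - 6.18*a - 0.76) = 4.56*a^6 - 0.57*a^5 + 2.69*a^4 - 0.39*a^3 + 0.57*a^2 - 3.75*a - 0.91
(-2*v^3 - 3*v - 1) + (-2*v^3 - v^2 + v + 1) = -4*v^3 - v^2 - 2*v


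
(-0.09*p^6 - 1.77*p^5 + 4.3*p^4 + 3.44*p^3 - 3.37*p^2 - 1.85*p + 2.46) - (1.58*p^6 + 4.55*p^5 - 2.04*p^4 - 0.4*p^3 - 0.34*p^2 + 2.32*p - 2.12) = -1.67*p^6 - 6.32*p^5 + 6.34*p^4 + 3.84*p^3 - 3.03*p^2 - 4.17*p + 4.58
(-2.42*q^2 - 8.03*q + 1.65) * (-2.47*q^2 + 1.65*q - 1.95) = 5.9774*q^4 + 15.8411*q^3 - 12.606*q^2 + 18.381*q - 3.2175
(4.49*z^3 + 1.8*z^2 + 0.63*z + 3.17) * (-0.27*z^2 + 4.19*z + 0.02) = -1.2123*z^5 + 18.3271*z^4 + 7.4617*z^3 + 1.8198*z^2 + 13.2949*z + 0.0634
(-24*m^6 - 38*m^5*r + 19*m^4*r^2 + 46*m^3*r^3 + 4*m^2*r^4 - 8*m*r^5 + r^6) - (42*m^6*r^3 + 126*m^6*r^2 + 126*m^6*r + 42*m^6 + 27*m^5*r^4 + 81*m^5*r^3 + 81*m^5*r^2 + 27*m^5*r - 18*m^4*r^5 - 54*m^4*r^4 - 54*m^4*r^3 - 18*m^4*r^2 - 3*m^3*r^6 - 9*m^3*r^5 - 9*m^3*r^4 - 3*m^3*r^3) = -42*m^6*r^3 - 126*m^6*r^2 - 126*m^6*r - 66*m^6 - 27*m^5*r^4 - 81*m^5*r^3 - 81*m^5*r^2 - 65*m^5*r + 18*m^4*r^5 + 54*m^4*r^4 + 54*m^4*r^3 + 37*m^4*r^2 + 3*m^3*r^6 + 9*m^3*r^5 + 9*m^3*r^4 + 49*m^3*r^3 + 4*m^2*r^4 - 8*m*r^5 + r^6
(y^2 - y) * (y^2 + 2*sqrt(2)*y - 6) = y^4 - y^3 + 2*sqrt(2)*y^3 - 6*y^2 - 2*sqrt(2)*y^2 + 6*y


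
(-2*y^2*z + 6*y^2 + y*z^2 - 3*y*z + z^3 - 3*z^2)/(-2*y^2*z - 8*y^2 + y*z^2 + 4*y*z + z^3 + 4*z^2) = (z - 3)/(z + 4)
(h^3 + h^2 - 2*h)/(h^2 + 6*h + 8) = h*(h - 1)/(h + 4)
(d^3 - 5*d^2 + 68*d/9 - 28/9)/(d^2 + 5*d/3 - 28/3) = (3*d^2 - 8*d + 4)/(3*(d + 4))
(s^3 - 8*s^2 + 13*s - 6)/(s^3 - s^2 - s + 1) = (s - 6)/(s + 1)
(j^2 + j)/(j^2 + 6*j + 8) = j*(j + 1)/(j^2 + 6*j + 8)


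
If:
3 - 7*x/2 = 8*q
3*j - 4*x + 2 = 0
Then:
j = 4*x/3 - 2/3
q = 3/8 - 7*x/16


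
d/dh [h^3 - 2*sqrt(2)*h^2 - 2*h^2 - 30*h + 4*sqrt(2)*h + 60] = 3*h^2 - 4*sqrt(2)*h - 4*h - 30 + 4*sqrt(2)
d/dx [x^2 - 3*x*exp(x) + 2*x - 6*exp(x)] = -3*x*exp(x) + 2*x - 9*exp(x) + 2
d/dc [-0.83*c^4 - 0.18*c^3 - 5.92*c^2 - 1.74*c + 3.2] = -3.32*c^3 - 0.54*c^2 - 11.84*c - 1.74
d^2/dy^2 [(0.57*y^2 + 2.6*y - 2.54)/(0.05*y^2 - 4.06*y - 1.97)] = (1.73472347597681e-18*y^4 + 0.24442*y^3 + 0.298770000000001*y^2 + 4.63031999999997*y - 121.403482)/(0.000125*y^6 - 0.03045*y^5 + 2.457765*y^4 - 64.523956*y^3 - 96.835941*y^2 - 47.269362*y - 7.645373)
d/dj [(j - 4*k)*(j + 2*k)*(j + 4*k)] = 3*j^2 + 4*j*k - 16*k^2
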